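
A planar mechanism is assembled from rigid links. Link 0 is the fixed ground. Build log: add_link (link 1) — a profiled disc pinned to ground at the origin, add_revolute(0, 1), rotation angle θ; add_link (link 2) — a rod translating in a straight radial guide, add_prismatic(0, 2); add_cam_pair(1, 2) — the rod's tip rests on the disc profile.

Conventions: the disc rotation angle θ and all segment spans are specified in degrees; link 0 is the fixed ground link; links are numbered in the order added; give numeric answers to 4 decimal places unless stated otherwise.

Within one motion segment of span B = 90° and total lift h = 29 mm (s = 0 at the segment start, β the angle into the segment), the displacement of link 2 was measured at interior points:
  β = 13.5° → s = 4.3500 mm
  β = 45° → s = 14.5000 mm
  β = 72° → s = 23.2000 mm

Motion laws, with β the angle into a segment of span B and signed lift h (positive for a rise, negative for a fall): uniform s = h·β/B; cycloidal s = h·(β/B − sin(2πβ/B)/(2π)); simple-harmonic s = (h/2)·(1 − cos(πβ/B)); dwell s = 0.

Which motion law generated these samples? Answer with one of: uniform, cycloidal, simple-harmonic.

candidates at β/B = r: uniform s = h·r (linear in β); cycloidal s = h·(r − sin(2πr)/(2π)); simple-harmonic s = (h/2)(1 − cos(πr))
β=13.5°: printed 4.3500 | uniform 4.3500, cycloidal 0.6160, simple-harmonic 1.5804
β=45°: printed 14.5000 | uniform 14.5000, cycloidal 14.5000, simple-harmonic 14.5000
β=72°: printed 23.2000 | uniform 23.2000, cycloidal 27.5896, simple-harmonic 26.2307
only one law matches every sample → uniform

uniform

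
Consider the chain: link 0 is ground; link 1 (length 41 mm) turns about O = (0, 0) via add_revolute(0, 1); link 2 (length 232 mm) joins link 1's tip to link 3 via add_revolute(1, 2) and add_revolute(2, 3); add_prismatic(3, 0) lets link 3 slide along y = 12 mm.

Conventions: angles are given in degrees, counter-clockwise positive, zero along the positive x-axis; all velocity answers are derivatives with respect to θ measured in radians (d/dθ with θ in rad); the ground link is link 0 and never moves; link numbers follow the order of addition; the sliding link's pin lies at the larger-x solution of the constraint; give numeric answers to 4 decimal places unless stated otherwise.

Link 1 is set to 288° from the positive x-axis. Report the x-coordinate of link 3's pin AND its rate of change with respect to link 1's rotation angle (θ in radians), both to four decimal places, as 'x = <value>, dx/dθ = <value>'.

geometry: r = 41 mm, L = 232 mm, e = 12 mm
crank pin P = (r cos θ, r sin θ) = (12.669697, -38.993317)
h = r sin θ − e = -38.993317 − 12 = -50.993317
x = r cos θ + √(L² − h²) = 12.669697 + 226.326493 = 238.996190
dx/dθ = −r sin θ − h·r cos θ/√(L² − h²) (θ in radians; h = -50.993317) = 41.847909

x = 238.9962, dx/dθ = 41.8479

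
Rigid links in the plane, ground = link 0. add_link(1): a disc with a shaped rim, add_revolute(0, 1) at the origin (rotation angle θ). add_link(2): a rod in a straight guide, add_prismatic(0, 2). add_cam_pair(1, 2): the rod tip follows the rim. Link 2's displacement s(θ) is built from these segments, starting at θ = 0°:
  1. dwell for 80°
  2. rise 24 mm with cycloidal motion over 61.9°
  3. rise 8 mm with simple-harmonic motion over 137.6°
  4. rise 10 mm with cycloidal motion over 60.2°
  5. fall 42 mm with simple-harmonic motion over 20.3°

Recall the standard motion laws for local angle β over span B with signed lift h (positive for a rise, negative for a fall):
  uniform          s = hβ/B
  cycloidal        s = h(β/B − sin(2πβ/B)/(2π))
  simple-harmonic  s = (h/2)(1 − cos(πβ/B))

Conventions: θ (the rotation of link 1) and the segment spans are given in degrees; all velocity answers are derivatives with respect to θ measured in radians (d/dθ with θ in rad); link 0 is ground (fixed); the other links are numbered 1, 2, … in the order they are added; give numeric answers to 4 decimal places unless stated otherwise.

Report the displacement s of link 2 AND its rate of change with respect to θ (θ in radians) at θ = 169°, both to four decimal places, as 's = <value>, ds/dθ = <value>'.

segment 1 (0° to 80°, dwell): s unchanged at 0.0000
segment 2 (80° to 141.9°, cycloidal, h = 24) is passed completely: s = 0.0000 + (24) = 24.0000
θ = 169° falls in segment 3 (141.9° to 279.5°, simple-harmonic, h = 8): β = 169 − 141.9 = 27.1°, B = 137.6°; Δs = 8/2·(1 − cos(π·0.1969)) = 0.7415; s = 24.0000 + 0.7415 = 24.7415
velocity in seg [141.9°–279.5°] (simple-harmonic), θ in radians: β = 27.1° = 0.4730 rad, B = 137.6° = 2.4016 rad; ds/dθ = (πh/(2B)) sin(πβ/B) = (π·8/(2·2.4016)) sin(π·0.1969) = 3.034887 mm/rad

s = 24.7415, ds/dθ = 3.0349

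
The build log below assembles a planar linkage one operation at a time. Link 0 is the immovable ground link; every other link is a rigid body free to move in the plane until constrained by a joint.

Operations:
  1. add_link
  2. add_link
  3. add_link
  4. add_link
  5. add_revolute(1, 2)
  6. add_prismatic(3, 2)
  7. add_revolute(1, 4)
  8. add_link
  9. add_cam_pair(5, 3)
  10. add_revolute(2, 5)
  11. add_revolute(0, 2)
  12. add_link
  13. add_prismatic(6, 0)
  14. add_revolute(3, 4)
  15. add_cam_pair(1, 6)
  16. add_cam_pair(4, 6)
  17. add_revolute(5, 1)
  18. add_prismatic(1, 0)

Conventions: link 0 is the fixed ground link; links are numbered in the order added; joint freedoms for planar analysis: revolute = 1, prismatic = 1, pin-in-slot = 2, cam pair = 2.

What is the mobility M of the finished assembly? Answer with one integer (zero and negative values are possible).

link 0 = ground. State L|J1|J2 = 1|0|0
+link1  2|0|0
+link2  3|0|0
+link3  4|0|0
+link4  5|0|0
R(1,2) f=1→J1  5|1|0
P(3,2) f=1→J1  5|2|0
R(1,4) f=1→J1  5|3|0
+link5  6|3|0
C(5,3) f=2→J2  6|3|1
R(2,5) f=1→J1  6|4|1
R(0,2) f=1→J1  6|5|1
+link6  7|5|1
P(6,0) f=1→J1  7|6|1
R(3,4) f=1→J1  7|7|1
C(1,6) f=2→J2  7|7|2
C(4,6) f=2→J2  7|7|3
R(5,1) f=1→J1  7|8|3
P(1,0) f=1→J1  7|9|3
M = 3(7−1)−2·9−3 = 18−18−3 = -3

M = -3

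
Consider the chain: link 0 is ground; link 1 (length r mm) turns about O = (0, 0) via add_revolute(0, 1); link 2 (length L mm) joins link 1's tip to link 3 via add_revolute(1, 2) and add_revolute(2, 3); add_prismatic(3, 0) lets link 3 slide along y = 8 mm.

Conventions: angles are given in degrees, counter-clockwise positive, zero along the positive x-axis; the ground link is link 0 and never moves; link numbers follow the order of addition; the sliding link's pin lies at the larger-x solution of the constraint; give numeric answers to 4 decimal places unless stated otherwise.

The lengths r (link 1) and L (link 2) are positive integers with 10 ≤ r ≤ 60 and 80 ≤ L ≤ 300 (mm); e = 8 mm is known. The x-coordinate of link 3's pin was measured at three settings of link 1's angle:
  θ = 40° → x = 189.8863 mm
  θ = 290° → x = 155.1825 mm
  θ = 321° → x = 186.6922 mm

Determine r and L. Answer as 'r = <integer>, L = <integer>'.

constraint per measurement: (x − r cos θ)² + (r sin θ − e)² = L²
subtracting the θ₁ and θ₂ equations cancels the r² and L² terms:
r = (x₁² − x₂²) / (2[(x₁cos θ₁ + e sin θ₁) − (x₂cos θ₂ + e sin θ₂)]) = 57.0000 → r = 57
L² = (x₁ − r cos θ₁)² + (r sin θ₁ − e)² = 22200.9913 → L = 149.0000 → L = 149
check at θ₃=321°: x = 186.6922 (printed 186.6922) ✓

r = 57, L = 149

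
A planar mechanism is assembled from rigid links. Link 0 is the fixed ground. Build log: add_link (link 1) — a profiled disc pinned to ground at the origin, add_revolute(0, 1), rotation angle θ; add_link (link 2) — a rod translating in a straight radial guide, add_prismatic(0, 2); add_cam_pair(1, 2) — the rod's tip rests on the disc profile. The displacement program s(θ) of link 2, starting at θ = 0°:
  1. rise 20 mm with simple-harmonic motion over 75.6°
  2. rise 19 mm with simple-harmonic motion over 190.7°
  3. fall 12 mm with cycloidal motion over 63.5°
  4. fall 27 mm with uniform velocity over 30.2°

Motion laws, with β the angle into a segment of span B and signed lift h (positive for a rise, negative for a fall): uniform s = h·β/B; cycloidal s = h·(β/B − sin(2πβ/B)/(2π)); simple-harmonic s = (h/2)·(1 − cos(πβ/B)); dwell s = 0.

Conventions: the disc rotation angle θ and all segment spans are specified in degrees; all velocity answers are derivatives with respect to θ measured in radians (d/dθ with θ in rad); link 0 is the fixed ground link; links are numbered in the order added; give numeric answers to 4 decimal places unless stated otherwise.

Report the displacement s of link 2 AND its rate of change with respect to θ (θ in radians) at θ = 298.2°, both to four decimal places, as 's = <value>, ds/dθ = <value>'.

seg 1 [0°–75.6°] simple-harmonic, h=20: full span → s += 20 → s = 20.0000
seg 2 [75.6°–266.3°] simple-harmonic, h=19: full span → s += 19 → s = 39.0000
seg 3 [266.3°–329.8°] cycloidal, h=-12: θ=298.2° here. β=31.9, B=63.5. -12·(0.5024 − sin(2π·0.5024)/(2π)) = -6.0567 → s = 32.9433
velocity in seg [266.3°–329.8°] (cycloidal), θ in radians: β = 31.9° = 0.5568 rad, B = 63.5° = 1.1083 rad; ds/dθ = (h/B)(1 − cos(2πβ/B)) = ((-12)/1.1083)(1 − cos(2π·0.5024)) = -21.653905 mm/rad

s = 32.9433, ds/dθ = -21.6539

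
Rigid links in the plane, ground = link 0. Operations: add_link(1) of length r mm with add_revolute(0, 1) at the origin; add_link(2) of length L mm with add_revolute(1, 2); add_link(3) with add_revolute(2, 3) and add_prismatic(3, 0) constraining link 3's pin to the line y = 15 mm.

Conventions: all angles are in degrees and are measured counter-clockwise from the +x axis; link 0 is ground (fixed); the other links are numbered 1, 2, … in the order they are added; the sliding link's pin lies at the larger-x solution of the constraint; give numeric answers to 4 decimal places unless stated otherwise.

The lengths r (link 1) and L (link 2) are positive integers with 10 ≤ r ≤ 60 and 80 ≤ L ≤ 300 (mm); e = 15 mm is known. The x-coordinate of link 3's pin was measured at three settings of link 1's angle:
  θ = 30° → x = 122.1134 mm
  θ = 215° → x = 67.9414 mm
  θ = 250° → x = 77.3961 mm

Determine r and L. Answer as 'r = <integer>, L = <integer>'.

constraint per measurement: (x − r cos θ)² + (r sin θ − e)² = L²
subtracting the θ₁ and θ₂ equations cancels the r² and L² terms:
r = (x₁² − x₂²) / (2[(x₁cos θ₁ + e sin θ₁) − (x₂cos θ₂ + e sin θ₂)]) = 29.0000 → r = 29
L² = (x₁ − r cos θ₁)² + (r sin θ₁ − e)² = 9408.9907 → L = 97.0000 → L = 97
check at θ₃=250°: x = 77.3961 (printed 77.3961) ✓

r = 29, L = 97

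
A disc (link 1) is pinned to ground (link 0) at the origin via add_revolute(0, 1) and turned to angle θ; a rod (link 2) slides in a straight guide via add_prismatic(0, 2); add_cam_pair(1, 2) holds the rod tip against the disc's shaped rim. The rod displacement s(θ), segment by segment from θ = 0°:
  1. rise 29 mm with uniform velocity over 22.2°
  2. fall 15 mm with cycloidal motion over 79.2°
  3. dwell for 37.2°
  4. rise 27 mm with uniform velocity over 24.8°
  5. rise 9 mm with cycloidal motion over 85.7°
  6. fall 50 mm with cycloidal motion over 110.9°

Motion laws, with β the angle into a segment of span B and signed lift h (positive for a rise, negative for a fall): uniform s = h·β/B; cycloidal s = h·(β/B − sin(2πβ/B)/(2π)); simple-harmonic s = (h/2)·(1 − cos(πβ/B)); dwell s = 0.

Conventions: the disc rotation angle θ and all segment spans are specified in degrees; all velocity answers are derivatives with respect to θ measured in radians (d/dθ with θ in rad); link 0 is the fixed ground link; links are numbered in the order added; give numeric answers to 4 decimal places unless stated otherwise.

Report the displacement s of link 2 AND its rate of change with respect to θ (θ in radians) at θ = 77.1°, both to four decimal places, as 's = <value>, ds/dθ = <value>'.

segment 1 (0° to 22.2°, uniform, h = 29) is passed completely: s = 0.0000 + (29) = 29.0000
θ = 77.1° falls in segment 2 (22.2° to 101.4°, cycloidal, h = -15): β = 77.1 − 22.2 = 54.9°, B = 79.2°; Δs = -15·(0.6932 − sin(2π·0.6932)/(2π)) = -12.6345; s = 29.0000 − 12.6345 = 16.3655
velocity in seg [22.2°–101.4°] (cycloidal), θ in radians: β = 54.9° = 0.9582 rad, B = 79.2° = 1.3823 rad; ds/dθ = (h/B)(1 − cos(2πβ/B)) = ((-15)/1.3823)(1 − cos(2π·0.6932)) = -14.643675 mm/rad

s = 16.3655, ds/dθ = -14.6437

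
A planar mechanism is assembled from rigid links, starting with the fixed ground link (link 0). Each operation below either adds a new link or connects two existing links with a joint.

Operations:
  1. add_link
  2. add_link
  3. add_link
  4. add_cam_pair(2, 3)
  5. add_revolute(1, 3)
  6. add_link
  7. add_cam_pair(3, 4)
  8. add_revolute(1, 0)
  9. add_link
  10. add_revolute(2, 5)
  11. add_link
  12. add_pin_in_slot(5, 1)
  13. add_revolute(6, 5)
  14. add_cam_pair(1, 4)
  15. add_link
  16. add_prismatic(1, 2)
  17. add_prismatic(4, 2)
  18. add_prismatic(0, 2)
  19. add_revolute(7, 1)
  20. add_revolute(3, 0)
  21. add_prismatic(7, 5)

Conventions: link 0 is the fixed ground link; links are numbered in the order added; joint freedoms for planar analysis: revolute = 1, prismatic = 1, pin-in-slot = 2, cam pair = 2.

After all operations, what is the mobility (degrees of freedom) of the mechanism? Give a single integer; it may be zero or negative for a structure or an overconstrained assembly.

L=1 J1=0 J2=0
add link → L=2 J1=0 J2=0
add link → L=3 J1=0 J2=0
add link → L=4 J1=0 J2=0
C@2,3 dof=2 J2 → L=4 J1=0 J2=1
R@1,3 dof=1 J1 → L=4 J1=1 J2=1
add link → L=5 J1=1 J2=1
C@3,4 dof=2 J2 → L=5 J1=1 J2=2
R@1,0 dof=1 J1 → L=5 J1=2 J2=2
add link → L=6 J1=2 J2=2
R@2,5 dof=1 J1 → L=6 J1=3 J2=2
add link → L=7 J1=3 J2=2
PS@5,1 dof=2 J2 → L=7 J1=3 J2=3
R@6,5 dof=1 J1 → L=7 J1=4 J2=3
C@1,4 dof=2 J2 → L=7 J1=4 J2=4
add link → L=8 J1=4 J2=4
P@1,2 dof=1 J1 → L=8 J1=5 J2=4
P@4,2 dof=1 J1 → L=8 J1=6 J2=4
P@0,2 dof=1 J1 → L=8 J1=7 J2=4
R@7,1 dof=1 J1 → L=8 J1=8 J2=4
R@3,0 dof=1 J1 → L=8 J1=9 J2=4
P@7,5 dof=1 J1 → L=8 J1=10 J2=4
M=3(L−1)−2J1−J2=3·7−2·10−4=-3

M = -3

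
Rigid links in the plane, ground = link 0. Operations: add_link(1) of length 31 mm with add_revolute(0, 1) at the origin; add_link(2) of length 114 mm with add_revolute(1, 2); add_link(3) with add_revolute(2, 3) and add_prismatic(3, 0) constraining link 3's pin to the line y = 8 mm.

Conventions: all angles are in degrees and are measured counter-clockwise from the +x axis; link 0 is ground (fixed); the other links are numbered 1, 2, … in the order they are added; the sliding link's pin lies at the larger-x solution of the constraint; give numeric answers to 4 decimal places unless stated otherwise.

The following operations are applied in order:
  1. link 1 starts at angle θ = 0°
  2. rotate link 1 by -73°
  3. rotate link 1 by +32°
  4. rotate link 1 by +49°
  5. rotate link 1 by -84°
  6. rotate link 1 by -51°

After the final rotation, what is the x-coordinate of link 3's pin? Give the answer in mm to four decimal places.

geometry: r = 31 mm, L = 114 mm, e = 8 mm; θ starts at 0°
rotate link 1 by -73°: θ ← 0° -73° = -73°
rotate link 1 by +32°: θ ← -73° +32° = -41°
rotate link 1 by +49°: θ ← -41° +49° = 8°
rotate link 1 by -84°: θ ← 8° -84° = -76°
rotate link 1 by -51°: θ ← -76° -51° = -127°
crank pin P = (r cos θ, r sin θ) = (-18.656266, -24.757701)
h = r sin θ − e = -24.757701 − 8 = -32.757701
x = r cos θ + √(L² − h²) = -18.656266 + 109.192184 = 90.535918

90.5359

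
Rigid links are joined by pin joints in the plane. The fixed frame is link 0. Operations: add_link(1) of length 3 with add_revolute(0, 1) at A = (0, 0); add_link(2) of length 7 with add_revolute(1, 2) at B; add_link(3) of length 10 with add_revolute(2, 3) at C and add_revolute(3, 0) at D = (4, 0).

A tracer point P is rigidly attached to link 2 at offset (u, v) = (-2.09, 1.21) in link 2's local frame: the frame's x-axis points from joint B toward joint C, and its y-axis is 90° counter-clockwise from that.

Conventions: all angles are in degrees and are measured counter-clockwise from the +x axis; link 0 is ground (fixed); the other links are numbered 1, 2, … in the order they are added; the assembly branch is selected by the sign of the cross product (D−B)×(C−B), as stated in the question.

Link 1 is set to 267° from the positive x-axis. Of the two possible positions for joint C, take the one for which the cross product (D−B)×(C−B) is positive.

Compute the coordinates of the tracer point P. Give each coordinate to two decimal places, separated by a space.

A=(0,0), D=(4.00,0)
B = A + 3.00·(cos267°, sin267°) = (-0.1570, -2.9959)
|BD| = 5.1241
circle(B,7.00) ∩ circle(D,10.00): a=-2.4145, h=6.5704
  candidates: C₊=(-5.9573,0.9228) cross=33.667; C₋=(1.7257,-9.7379) cross=-33.667
  branch + wants cross > 0 → take C=(-5.9573,0.9228) (cross=33.667)
ex = (C−B)/|BC| = (-0.8286,0.5598); ey = (-0.5598,-0.8286)
P = B + -2.09·ex + 1.21·ey = (0.8974,-5.1685)

0.90 -5.17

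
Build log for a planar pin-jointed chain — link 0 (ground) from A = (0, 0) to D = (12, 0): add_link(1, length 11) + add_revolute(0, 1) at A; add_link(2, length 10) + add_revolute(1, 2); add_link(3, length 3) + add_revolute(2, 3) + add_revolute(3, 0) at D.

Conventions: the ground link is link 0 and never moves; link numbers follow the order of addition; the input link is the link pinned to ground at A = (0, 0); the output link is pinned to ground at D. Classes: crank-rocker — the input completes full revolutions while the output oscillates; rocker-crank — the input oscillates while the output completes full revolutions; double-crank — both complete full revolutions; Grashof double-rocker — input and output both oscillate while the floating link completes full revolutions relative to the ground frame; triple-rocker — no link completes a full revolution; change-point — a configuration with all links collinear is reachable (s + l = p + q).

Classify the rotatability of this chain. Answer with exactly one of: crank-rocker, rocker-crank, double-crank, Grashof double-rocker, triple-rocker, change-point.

lengths: ground=12, input=11, coupler=10, output=3
sorted: s=3 (shortest), l=12 (longest), p+q=21
s + l = 15 vs p + q = 21
s + l < p + q (Grashof) with shortest = output link → rocker-crank

rocker-crank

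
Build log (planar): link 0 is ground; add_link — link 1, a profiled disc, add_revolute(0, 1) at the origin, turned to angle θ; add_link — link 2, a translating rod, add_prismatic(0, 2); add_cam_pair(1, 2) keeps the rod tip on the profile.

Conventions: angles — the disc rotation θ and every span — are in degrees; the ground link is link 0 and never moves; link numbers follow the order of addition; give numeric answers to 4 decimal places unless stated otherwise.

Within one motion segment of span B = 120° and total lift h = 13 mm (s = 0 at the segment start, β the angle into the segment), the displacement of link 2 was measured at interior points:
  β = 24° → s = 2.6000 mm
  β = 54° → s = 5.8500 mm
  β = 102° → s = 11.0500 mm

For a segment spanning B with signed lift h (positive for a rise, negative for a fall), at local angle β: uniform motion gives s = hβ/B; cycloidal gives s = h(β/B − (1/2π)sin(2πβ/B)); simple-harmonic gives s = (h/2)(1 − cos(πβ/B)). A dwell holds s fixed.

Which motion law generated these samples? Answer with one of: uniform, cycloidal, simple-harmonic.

candidates at β/B = r: uniform s = h·r (linear in β); cycloidal s = h·(r − sin(2πr)/(2π)); simple-harmonic s = (h/2)(1 − cos(πr))
β=24°: printed 2.6000 | uniform 2.6000, cycloidal 0.6323, simple-harmonic 1.2414
β=54°: printed 5.8500 | uniform 5.8500, cycloidal 5.2106, simple-harmonic 5.4832
β=102°: printed 11.0500 | uniform 11.0500, cycloidal 12.7239, simple-harmonic 12.2915
only one law matches every sample → uniform

uniform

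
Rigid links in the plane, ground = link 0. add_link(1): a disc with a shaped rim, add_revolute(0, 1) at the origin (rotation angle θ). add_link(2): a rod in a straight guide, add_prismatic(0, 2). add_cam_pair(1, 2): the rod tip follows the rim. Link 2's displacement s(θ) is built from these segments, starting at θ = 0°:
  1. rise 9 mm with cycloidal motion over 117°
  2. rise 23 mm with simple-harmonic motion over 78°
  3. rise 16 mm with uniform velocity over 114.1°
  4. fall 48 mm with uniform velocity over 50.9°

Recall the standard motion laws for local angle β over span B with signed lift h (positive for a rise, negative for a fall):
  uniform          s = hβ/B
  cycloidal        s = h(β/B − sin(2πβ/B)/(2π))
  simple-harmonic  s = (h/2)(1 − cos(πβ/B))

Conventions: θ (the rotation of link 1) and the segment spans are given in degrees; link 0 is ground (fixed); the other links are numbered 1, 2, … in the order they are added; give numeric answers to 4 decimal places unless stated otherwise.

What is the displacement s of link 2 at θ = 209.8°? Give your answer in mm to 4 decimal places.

segment 1 (0° to 117°, cycloidal, h = 9) is passed completely: s = 0.0000 + (9) = 9.0000
segment 2 (117° to 195°, simple-harmonic, h = 23) is passed completely: s = 9.0000 + (23) = 32.0000
θ = 209.8° falls in segment 3 (195° to 309.1°, uniform, h = 16): β = 209.8 − 195 = 14.8°, B = 114.1°; Δs = 16·14.8/114.1 = 2.0754; s = 32.0000 + 2.0754 = 34.0754

34.0754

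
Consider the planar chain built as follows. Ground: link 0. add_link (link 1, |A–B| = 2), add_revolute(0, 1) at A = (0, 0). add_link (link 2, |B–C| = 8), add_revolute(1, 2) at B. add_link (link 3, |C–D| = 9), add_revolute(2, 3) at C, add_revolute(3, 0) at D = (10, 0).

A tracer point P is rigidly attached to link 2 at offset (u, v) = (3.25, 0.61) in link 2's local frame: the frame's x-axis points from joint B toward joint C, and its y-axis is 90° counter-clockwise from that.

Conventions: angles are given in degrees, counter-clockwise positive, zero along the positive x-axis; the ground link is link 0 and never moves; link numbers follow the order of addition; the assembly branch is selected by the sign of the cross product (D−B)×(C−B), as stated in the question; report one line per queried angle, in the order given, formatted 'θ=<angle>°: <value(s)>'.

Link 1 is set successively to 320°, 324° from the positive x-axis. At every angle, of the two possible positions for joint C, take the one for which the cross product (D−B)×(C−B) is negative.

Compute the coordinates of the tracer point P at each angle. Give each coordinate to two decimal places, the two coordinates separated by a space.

A=(0,0), D=(10.00,0)
θ=320°: B = A + 2.00·(cos320°, sin320°) = (1.5321, -1.2856)
θ=320°: |BD| = 8.5649
θ=320°: circle(B,8.00) ∩ circle(D,9.00): a=3.2901, h=7.2922
θ=320°:   candidates: C₊=(3.6903,6.4178) cross=62.457; C₋=(5.8794,-8.0013) cross=-62.457
θ=320°:   branch - wants cross < 0 → take C=(5.8794,-8.0013) (cross=-62.457)
θ=320°: ex = (C−B)/|BC| = (0.5434,-0.8395); ey = (0.8395,0.5434)
θ=320°: P = B + 3.25·ex + 0.61·ey = (3.8103,-3.6824)
θ=324°: B = A + 2.00·(cos324°, sin324°) = (1.6180, -1.1756)
θ=324°: |BD| = 8.4640
θ=324°: circle(B,8.00) ∩ circle(D,9.00): a=3.2277, h=7.3199
θ=324°:   candidates: C₊=(3.7978,6.5217) cross=61.956; C₋=(5.8312,-7.9763) cross=-61.956
θ=324°:   branch - wants cross < 0 → take C=(5.8312,-7.9763) (cross=-61.956)
θ=324°: ex = (C−B)/|BC| = (0.5266,-0.8501); ey = (0.8501,0.5266)
θ=324°: P = B + 3.25·ex + 0.61·ey = (3.8482,-3.6171)

θ=320°: 3.81 -3.68
θ=324°: 3.85 -3.62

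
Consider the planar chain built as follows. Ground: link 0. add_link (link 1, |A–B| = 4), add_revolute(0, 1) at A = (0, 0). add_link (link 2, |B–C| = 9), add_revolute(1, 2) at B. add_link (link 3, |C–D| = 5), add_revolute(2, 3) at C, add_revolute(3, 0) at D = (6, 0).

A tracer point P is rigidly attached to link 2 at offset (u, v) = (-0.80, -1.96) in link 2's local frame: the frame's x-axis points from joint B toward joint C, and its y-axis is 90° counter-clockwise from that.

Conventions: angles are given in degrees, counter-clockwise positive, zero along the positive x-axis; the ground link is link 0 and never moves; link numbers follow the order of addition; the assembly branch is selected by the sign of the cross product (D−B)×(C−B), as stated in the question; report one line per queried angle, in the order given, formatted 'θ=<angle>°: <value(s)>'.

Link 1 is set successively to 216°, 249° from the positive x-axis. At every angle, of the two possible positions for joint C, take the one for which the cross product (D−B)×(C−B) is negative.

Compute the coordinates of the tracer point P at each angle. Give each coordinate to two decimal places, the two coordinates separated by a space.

A=(0,0), D=(6.00,0)
θ=216°: B = A + 4.00·(cos216°, sin216°) = (-3.2361, -2.3511)
θ=216°: |BD| = 9.5306
θ=216°: circle(B,9.00) ∩ circle(D,5.00): a=7.7032, h=4.6541
θ=216°:   candidates: C₊=(3.0809,4.0594) cross=44.356; C₋=(5.3772,-4.9611) cross=-44.356
θ=216°:   branch - wants cross < 0 → take C=(5.3772,-4.9611) (cross=-44.356)
θ=216°: ex = (C−B)/|BC| = (0.9570,-0.2900); ey = (0.2900,0.9570)
θ=216°: P = B + -0.80·ex + -1.96·ey = (-4.5701,-3.9949)
θ=249°: B = A + 4.00·(cos249°, sin249°) = (-1.4335, -3.7343)
θ=249°: |BD| = 8.3188
θ=249°: circle(B,9.00) ∩ circle(D,5.00): a=7.5253, h=4.9366
θ=249°:   candidates: C₊=(3.0749,4.0551) cross=41.067; C₋=(7.5070,-4.7675) cross=-41.067
θ=249°:   branch - wants cross < 0 → take C=(7.5070,-4.7675) (cross=-41.067)
θ=249°: ex = (C−B)/|BC| = (0.9934,-0.1148); ey = (0.1148,0.9934)
θ=249°: P = B + -0.80·ex + -1.96·ey = (-2.4532,-5.5895)

θ=216°: -4.57 -3.99
θ=249°: -2.45 -5.59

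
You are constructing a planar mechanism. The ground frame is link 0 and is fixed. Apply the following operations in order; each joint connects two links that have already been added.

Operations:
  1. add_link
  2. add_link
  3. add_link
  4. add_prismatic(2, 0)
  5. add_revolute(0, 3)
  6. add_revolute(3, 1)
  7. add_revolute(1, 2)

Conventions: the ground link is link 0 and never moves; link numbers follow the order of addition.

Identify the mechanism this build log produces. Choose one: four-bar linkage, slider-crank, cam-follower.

links: 4 (incl. ground); joints: 3 revolute, 1 prismatic, 0 higher (cam) pair, forming one closed loop
4 links, 3 revolutes + 1 prismatic in one loop → slider-crank

slider-crank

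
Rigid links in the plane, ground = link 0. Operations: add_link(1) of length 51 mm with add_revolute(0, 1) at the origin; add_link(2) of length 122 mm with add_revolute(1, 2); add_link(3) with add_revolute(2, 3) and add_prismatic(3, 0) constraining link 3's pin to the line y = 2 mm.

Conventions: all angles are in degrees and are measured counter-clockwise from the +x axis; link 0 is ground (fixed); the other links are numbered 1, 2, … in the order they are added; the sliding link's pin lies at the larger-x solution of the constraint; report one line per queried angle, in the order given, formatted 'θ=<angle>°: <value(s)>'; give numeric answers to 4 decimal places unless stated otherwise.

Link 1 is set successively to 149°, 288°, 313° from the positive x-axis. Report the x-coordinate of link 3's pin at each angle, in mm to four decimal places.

geometry: r = 51 mm, L = 122 mm, e = 2 mm
θ=149°: crank pin P = (r cos θ, r sin θ) = (-43.715532, 26.266942)
θ=149°: h = r sin θ − e = 26.266942 − 2 = 24.266942
θ=149°: x = r cos θ + √(L² − h²) = -43.715532 + 119.562183 = 75.846650
θ=288°: crank pin P = (r cos θ, r sin θ) = (15.759867, -48.503882)
θ=288°: h = r sin θ − e = -48.503882 − 2 = -50.503882
θ=288°: x = r cos θ + √(L² − h²) = 15.759867 + 111.055652 = 126.815519
θ=313°: crank pin P = (r cos θ, r sin θ) = (34.781916, -37.299039)
θ=313°: h = r sin θ − e = -37.299039 − 2 = -39.299039
θ=313°: x = r cos θ + √(L² − h²) = 34.781916 + 115.497124 = 150.279040

θ=149°: 75.8467
θ=288°: 126.8155
θ=313°: 150.2790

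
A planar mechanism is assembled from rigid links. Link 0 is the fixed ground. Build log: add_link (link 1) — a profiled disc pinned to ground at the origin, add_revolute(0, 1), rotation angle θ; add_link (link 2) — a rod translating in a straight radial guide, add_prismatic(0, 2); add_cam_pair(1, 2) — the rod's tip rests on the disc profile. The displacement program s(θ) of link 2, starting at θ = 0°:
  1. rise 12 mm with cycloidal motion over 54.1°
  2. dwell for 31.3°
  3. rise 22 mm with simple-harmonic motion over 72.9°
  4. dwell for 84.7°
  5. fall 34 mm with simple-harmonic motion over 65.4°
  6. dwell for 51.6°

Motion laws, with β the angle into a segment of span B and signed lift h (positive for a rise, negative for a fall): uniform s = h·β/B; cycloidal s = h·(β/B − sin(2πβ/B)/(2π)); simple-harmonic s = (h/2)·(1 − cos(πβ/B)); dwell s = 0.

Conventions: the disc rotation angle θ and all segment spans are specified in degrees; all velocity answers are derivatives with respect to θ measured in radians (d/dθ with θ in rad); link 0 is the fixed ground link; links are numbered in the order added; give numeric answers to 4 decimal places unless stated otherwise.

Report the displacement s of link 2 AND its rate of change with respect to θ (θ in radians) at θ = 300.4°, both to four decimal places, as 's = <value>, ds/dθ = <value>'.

seg 1 [0°–54.1°] cycloidal, h=12: full span → s += 12 → s = 12.0000
seg 2 [54.1°–85.4°] dwell: s stays 12.0000
seg 3 [85.4°–158.3°] simple-harmonic, h=22: full span → s += 22 → s = 34.0000
seg 4 [158.3°–243°] dwell: s stays 34.0000
seg 5 [243°–308.4°] simple-harmonic, h=-34: θ=300.4° here. β=57.4, B=65.4. -34/2·(1 − cos(π·0.8777)) = -32.7601 → s = 1.2399
velocity in seg [243°–308.4°] (simple-harmonic), θ in radians: β = 57.4° = 1.0018 rad, B = 65.4° = 1.1414 rad; ds/dθ = (πh/(2B)) sin(πβ/B) = (π·(-34)/(2·1.1414)) sin(π·0.8777) = -17.541356 mm/rad

s = 1.2399, ds/dθ = -17.5414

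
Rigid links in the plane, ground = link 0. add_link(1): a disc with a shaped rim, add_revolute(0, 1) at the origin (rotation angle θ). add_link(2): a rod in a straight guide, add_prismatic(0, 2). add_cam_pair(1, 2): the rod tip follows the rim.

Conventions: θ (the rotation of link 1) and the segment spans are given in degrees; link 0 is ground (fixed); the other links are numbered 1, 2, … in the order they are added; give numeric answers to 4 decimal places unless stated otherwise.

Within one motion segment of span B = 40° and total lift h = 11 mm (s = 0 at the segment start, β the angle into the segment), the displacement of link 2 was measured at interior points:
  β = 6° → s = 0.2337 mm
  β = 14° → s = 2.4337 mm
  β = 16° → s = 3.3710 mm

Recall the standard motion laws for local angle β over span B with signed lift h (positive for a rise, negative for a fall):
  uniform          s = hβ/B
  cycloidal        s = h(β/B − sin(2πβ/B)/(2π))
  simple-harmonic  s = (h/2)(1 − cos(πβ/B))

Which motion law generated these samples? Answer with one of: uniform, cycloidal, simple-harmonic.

candidates at β/B = r: uniform s = h·r (linear in β); cycloidal s = h·(r − sin(2πr)/(2π)); simple-harmonic s = (h/2)(1 − cos(πr))
β=6°: printed 0.2337 | uniform 1.6500, cycloidal 0.2337, simple-harmonic 0.5995
β=14°: printed 2.4337 | uniform 3.8500, cycloidal 2.4337, simple-harmonic 3.0031
β=16°: printed 3.3710 | uniform 4.4000, cycloidal 3.3710, simple-harmonic 3.8004
only one law matches every sample → cycloidal

cycloidal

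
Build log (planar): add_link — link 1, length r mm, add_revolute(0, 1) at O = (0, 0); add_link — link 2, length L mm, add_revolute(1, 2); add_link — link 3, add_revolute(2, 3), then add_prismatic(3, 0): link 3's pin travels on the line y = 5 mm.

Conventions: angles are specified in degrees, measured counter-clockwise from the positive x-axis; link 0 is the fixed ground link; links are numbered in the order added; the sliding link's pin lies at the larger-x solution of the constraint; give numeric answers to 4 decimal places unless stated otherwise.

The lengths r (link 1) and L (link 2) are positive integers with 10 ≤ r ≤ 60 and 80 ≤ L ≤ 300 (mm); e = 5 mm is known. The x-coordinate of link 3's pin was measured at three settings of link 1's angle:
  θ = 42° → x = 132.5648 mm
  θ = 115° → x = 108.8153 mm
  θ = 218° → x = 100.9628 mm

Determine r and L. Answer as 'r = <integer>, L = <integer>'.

constraint per measurement: (x − r cos θ)² + (r sin θ − e)² = L²
subtracting the θ₁ and θ₂ equations cancels the r² and L² terms:
r = (x₁² − x₂²) / (2[(x₁cos θ₁ + e sin θ₁) − (x₂cos θ₂ + e sin θ₂)]) = 20.0000 → r = 20
L² = (x₁ − r cos θ₁)² + (r sin θ₁ − e)² = 13924.0063 → L = 118.0000 → L = 118
check at θ₃=218°: x = 100.9628 (printed 100.9628) ✓

r = 20, L = 118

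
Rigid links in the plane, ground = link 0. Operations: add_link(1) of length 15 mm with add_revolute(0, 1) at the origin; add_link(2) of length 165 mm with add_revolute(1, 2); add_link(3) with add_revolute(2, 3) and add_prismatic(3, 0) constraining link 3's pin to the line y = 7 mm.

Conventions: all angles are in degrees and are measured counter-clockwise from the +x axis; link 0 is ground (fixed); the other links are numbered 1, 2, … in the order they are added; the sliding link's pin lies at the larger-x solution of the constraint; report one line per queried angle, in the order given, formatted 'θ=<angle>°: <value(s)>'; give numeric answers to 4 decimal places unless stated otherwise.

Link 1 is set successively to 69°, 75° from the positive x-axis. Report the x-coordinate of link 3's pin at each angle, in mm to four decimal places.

geometry: r = 15 mm, L = 165 mm, e = 7 mm
θ=69°: crank pin P = (r cos θ, r sin θ) = (5.375519, 14.003706)
θ=69°: h = r sin θ − e = 14.003706 − 7 = 7.003706
θ=69°: x = r cos θ + √(L² − h²) = 5.375519 + 164.851291 = 170.226810
θ=75°: crank pin P = (r cos θ, r sin θ) = (3.882286, 14.488887)
θ=75°: h = r sin θ − e = 14.488887 − 7 = 7.488887
θ=75°: x = r cos θ + √(L² − h²) = 3.882286 + 164.829963 = 168.712248

θ=69°: 170.2268
θ=75°: 168.7122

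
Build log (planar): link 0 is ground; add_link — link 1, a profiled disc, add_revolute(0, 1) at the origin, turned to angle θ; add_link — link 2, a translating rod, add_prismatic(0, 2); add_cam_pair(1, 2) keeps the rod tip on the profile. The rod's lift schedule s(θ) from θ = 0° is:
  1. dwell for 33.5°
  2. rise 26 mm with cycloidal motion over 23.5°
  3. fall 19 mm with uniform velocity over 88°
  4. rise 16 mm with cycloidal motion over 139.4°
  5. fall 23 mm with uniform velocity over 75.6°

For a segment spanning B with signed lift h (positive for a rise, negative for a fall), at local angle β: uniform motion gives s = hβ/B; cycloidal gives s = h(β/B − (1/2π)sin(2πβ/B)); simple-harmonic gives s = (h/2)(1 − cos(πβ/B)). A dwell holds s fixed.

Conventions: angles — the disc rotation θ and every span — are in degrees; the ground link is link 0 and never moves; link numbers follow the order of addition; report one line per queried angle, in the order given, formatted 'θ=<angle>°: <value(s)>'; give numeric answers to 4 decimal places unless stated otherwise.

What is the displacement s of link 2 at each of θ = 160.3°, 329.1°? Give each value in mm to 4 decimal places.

seg 1 [0°–33.5°] dwell: s stays 0.0000
seg 2 [33.5°–57°] cycloidal, h=26: full span → s += 26 → s = 26.0000
seg 3 [57°–145°] uniform, h=-19: full span → s += -19 → s = 7.0000
seg 4 [145°–284.4°] cycloidal, h=16: θ=160.3° here. β=15.3, B=139.4. 16·(0.1098 − sin(2π·0.1098)/(2π)) = 0.1359 → s = 7.1359
seg 4 [145°–284.4°] cycloidal, h=16: full span → s += 16 → s = 23.0000
seg 5 [284.4°–360°] uniform, h=-23: θ=329.1° here. β=44.7, B=75.6. -23·44.7/75.6 = -13.5992 → s = 9.4008

θ=160.3°: 7.1359
θ=329.1°: 9.4008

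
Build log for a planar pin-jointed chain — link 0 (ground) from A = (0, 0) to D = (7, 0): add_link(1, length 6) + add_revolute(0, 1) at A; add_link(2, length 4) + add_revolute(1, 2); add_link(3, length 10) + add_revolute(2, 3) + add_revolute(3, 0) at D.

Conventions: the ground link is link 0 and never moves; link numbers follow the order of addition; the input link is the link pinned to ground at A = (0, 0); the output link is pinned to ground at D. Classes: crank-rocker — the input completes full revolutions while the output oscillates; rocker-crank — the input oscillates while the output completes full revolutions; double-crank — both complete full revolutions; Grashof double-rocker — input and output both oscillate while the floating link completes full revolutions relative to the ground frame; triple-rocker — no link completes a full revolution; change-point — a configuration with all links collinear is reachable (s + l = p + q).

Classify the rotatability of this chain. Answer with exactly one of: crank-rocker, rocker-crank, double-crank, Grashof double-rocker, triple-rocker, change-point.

lengths: ground=7, input=6, coupler=4, output=10
sorted: s=4 (shortest), l=10 (longest), p+q=13
s + l = 14 vs p + q = 13
s + l > p + q → non-Grashof → no link fully rotates → triple-rocker

triple-rocker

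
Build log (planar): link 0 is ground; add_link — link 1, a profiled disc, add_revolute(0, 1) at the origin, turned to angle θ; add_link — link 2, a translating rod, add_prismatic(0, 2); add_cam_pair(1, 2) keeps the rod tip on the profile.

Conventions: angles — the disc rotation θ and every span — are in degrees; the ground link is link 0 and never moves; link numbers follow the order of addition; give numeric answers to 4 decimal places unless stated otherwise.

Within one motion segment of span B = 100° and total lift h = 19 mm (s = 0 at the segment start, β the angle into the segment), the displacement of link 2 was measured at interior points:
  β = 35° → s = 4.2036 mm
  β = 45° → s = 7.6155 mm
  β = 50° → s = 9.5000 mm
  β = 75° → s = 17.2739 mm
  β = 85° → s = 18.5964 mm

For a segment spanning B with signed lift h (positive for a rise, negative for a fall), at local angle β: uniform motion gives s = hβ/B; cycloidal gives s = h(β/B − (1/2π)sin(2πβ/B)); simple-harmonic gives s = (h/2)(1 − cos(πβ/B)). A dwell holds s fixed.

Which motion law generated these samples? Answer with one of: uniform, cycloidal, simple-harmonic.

candidates at β/B = r: uniform s = h·r (linear in β); cycloidal s = h·(r − sin(2πr)/(2π)); simple-harmonic s = (h/2)(1 − cos(πr))
β=35°: printed 4.2036 | uniform 6.6500, cycloidal 4.2036, simple-harmonic 5.1871
β=45°: printed 7.6155 | uniform 8.5500, cycloidal 7.6155, simple-harmonic 8.0139
β=50°: printed 9.5000 | uniform 9.5000, cycloidal 9.5000, simple-harmonic 9.5000
β=75°: printed 17.2739 | uniform 14.2500, cycloidal 17.2739, simple-harmonic 16.2175
β=85°: printed 18.5964 | uniform 16.1500, cycloidal 18.5964, simple-harmonic 17.9646
only one law matches every sample → cycloidal

cycloidal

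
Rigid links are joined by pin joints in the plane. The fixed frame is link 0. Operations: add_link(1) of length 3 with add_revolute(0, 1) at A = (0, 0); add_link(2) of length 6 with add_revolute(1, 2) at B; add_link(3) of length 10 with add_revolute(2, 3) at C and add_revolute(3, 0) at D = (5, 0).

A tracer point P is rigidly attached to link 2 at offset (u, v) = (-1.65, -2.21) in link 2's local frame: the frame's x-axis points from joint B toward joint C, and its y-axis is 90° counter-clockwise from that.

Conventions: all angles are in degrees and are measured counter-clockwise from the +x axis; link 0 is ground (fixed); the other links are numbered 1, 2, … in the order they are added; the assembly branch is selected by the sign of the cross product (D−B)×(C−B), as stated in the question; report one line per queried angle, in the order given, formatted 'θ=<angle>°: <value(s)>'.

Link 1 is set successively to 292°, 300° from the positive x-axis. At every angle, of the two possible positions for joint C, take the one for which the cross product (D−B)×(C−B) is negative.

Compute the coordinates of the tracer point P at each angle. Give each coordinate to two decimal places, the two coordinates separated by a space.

A=(0,0), D=(5.00,0)
θ=292°: B = A + 3.00·(cos292°, sin292°) = (1.1238, -2.7816)
θ=292°: |BD| = 4.7709
θ=292°: circle(B,6.00) ∩ circle(D,10.00): a=-4.3218, h=4.1620
θ=292°:   candidates: C₊=(-4.8140,-1.9198) cross=19.856; C₋=(0.0390,-8.6827) cross=-19.856
θ=292°:   branch - wants cross < 0 → take C=(0.0390,-8.6827) (cross=-19.856)
θ=292°: ex = (C−B)/|BC| = (-0.1808,-0.9835); ey = (0.9835,-0.1808)
θ=292°: P = B + -1.65·ex + -2.21·ey = (-0.7514,-0.7592)
θ=300°: B = A + 3.00·(cos300°, sin300°) = (1.5000, -2.5981)
θ=300°: |BD| = 4.3589
θ=300°: circle(B,6.00) ∩ circle(D,10.00): a=-5.1619, h=3.0586
θ=300°:   candidates: C₊=(-4.4678,-3.2188) cross=13.332; C₋=(-0.8217,-8.1307) cross=-13.332
θ=300°:   branch - wants cross < 0 → take C=(-0.8217,-8.1307) (cross=-13.332)
θ=300°: ex = (C−B)/|BC| = (-0.3869,-0.9221); ey = (0.9221,-0.3869)
θ=300°: P = B + -1.65·ex + -2.21·ey = (0.1006,-0.2215)

θ=292°: -0.75 -0.76
θ=300°: 0.10 -0.22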